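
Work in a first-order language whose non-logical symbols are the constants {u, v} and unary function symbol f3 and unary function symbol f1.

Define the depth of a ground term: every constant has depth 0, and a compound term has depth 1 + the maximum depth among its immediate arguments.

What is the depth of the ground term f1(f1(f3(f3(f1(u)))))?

depth(f1(u)) = 1 + depth(u) = 1 + 0 = 1
depth(f3(f1(u))) = 1 + depth(f1(u)) = 1 + 1 = 2
depth(f3(f3(f1(u)))) = 1 + depth(f3(f1(u))) = 1 + 2 = 3
depth(f1(f3(f3(f1(u))))) = 1 + depth(f3(f3(f1(u)))) = 1 + 3 = 4
depth(f1(f1(f3(f3(f1(u)))))) = 1 + depth(f1(f3(f3(f1(u))))) = 1 + 4 = 5

5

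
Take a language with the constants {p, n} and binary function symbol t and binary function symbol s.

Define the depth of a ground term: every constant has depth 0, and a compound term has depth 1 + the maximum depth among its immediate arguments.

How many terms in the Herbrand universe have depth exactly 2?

192

Let N_k = |{terms of depth ≤ k}|. Then N_0 = 2 and N_k = 2 + N_{k-1}^2 + N_{k-1}^2 for k ≥ 1 (one summand per function symbol, arity giving the exponent).
N_0 = 2
N_1 = 2 + 2^2 + 2^2 = 10
N_2 = 2 + 10^2 + 10^2 = 202
Terms of depth exactly 2: N_2 − N_1 = 202 − 10 = 192.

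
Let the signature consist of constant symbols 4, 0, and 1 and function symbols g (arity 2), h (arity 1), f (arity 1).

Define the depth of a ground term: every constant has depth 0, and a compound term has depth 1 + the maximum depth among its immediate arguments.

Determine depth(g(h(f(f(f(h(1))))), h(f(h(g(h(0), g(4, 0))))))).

depth(h(1)) = 1 + depth(1) = 1 + 0 = 1
depth(f(h(1))) = 1 + depth(h(1)) = 1 + 1 = 2
depth(f(f(h(1)))) = 1 + depth(f(h(1))) = 1 + 2 = 3
depth(f(f(f(h(1))))) = 1 + depth(f(f(h(1)))) = 1 + 3 = 4
depth(h(f(f(f(h(1)))))) = 1 + depth(f(f(f(h(1))))) = 1 + 4 = 5
depth(h(0)) = 1 + depth(0) = 1 + 0 = 1
depth(g(4, 0)) = 1 + max(0, 0) = 1
depth(g(h(0), g(4, 0))) = 1 + max(1, 1) = 2
depth(h(g(h(0), g(4, 0)))) = 1 + depth(g(h(0), g(4, 0))) = 1 + 2 = 3
depth(f(h(g(h(0), g(4, 0))))) = 1 + depth(h(g(h(0), g(4, 0)))) = 1 + 3 = 4
depth(h(f(h(g(h(0), g(4, 0)))))) = 1 + depth(f(h(g(h(0), g(4, 0))))) = 1 + 4 = 5
depth(g(h(f(f(f(h(1))))), h(f(h(g(h(0), g(4, 0))))))) = 1 + max(5, 5) = 6

6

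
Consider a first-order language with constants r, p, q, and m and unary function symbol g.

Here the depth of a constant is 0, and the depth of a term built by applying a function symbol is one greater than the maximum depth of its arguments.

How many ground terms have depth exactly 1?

4

Let N_k count ground terms of depth at most k. Each non-constant term of depth ≤ k is some function symbol applied to depth-≤(k−1) arguments, giving N_k = 4 + N_{k-1}.
N_0 = 4
N_1 = 4 + 4 = 8
Terms of depth exactly 1: N_1 − N_0 = 8 − 4 = 4.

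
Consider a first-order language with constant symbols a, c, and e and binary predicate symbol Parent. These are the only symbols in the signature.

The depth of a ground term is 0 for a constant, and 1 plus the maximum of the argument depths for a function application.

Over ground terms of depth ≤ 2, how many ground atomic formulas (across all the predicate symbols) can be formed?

First count ground terms of depth ≤ 2.
With no function symbols every ground term is a constant, so there are exactly 3 ground terms at every depth bound.
N_0 = 3
N_1 = 3
N_2 = 3
So |H| = 3.
A ground atom is a predicate applied to a tuple of terms from H, so the count is the sum over predicates of |H|^arity:
  Parent: 3^2 = 9
Total ground atoms: 9.

9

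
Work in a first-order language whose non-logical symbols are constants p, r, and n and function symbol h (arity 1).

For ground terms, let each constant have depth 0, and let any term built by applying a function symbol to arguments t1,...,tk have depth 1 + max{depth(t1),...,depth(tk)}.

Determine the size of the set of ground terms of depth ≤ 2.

9

Count level by level. With function symbols h/1, the terms of depth ≤ k are the 3 constants together with each function applied to depth-≤(k−1) tuples, so N_k = 3 + N_{k-1}.
N_0 = 3
N_1 = 3 + 3 = 6
N_2 = 3 + 6 = 9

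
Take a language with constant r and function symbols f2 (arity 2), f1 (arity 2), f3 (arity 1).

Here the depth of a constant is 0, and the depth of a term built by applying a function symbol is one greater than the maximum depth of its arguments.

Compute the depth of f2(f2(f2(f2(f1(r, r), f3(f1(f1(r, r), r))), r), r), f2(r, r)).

depth(f1(r, r)) = 1 + max(0, 0) = 1
depth(f1(f1(r, r), r)) = 1 + max(1, 0) = 2
depth(f3(f1(f1(r, r), r))) = 1 + depth(f1(f1(r, r), r)) = 1 + 2 = 3
depth(f2(f1(r, r), f3(f1(f1(r, r), r)))) = 1 + max(1, 3) = 4
depth(f2(f2(f1(r, r), f3(f1(f1(r, r), r))), r)) = 1 + max(4, 0) = 5
depth(f2(f2(f2(f1(r, r), f3(f1(f1(r, r), r))), r), r)) = 1 + max(5, 0) = 6
depth(f2(r, r)) = 1 + max(0, 0) = 1
depth(f2(f2(f2(f2(f1(r, r), f3(f1(f1(r, r), r))), r), r), f2(r, r))) = 1 + max(6, 1) = 7

7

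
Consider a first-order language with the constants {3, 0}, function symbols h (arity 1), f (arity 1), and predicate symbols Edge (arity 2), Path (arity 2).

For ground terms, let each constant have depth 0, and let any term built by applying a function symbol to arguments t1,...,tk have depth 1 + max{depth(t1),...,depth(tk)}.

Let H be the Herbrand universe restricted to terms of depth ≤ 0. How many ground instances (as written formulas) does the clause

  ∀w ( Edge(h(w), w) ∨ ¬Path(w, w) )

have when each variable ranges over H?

Ground terms of depth ≤ 0:
  Let N_k count ground terms of depth at most k. Each non-constant term of depth ≤ k is some function symbol applied to depth-≤(k−1) arguments, giving N_k = 2 + N_{k-1} + N_{k-1}.
  N_0 = 2
  Explicitly: 3, 0.
So there are 2 ground terms available for substitution.
The clause has 1 distinct variable (w), which appears in the body. In the free term algebra distinct substitutions yield syntactically distinct ground instances.
Number of ground instances = 2.

2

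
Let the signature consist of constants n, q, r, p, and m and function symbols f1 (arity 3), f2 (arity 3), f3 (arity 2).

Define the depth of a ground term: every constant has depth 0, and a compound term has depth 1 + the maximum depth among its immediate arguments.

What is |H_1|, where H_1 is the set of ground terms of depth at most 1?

280

Let N_k count ground terms of depth at most k. Each non-constant term of depth ≤ k is some function symbol applied to depth-≤(k−1) arguments, giving N_k = 5 + N_{k-1}^3 + N_{k-1}^3 + N_{k-1}^2.
N_0 = 5
N_1 = 5 + 5^3 + 5^3 + 5^2 = 280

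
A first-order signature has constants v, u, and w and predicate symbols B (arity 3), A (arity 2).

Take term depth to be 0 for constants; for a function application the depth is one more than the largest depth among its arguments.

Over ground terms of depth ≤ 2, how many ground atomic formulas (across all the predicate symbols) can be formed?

First count ground terms of depth ≤ 2.
With no function symbols every ground term is a constant, so there are exactly 3 ground terms at every depth bound.
N_0 = 3
N_1 = 3
N_2 = 3
So |H| = 3.
For each predicate symbol, the number of ground atoms is |H| raised to its arity; summing:
  B: 3^3 = 27;  A: 3^2 = 9
Total ground atoms: 27 + 9 = 36.

36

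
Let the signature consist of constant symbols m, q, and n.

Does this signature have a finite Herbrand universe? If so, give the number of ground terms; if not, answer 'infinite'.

There are no function symbols, so every ground term is one of the 3 constants.
The Herbrand universe is {m, q, n}, which is finite with 3 elements.

3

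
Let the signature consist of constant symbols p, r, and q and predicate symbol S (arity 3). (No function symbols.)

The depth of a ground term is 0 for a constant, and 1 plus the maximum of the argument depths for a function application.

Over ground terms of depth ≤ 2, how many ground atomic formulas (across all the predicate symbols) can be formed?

27

First count ground terms of depth ≤ 2.
With no function symbols every ground term is a constant, so there are exactly 3 ground terms at every depth bound.
N_0 = 3
N_1 = 3
N_2 = 3
Explicitly: p, r, q.
So |H| = 3.
Each predicate of arity r yields |H|^r ground atoms (one per choice of an r-tuple from H):
  S: 3^3 = 27
Total ground atoms: 27.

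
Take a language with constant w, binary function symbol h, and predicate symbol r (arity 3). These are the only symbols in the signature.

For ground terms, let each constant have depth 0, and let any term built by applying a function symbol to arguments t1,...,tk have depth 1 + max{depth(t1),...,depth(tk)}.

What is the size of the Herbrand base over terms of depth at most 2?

125

First count ground terms of depth ≤ 2.
Let N_k = |{terms of depth ≤ k}|. Then N_0 = 1 and N_k = 1 + N_{k-1}^2 for k ≥ 1 (one summand per function symbol, arity giving the exponent).
N_0 = 1
N_1 = 1 + 1^2 = 2
N_2 = 1 + 2^2 = 5
So |H| = 5.
A ground atom is a predicate applied to a tuple of terms from H, so the count is the sum over predicates of |H|^arity:
  r: 5^3 = 125
Total ground atoms: 125.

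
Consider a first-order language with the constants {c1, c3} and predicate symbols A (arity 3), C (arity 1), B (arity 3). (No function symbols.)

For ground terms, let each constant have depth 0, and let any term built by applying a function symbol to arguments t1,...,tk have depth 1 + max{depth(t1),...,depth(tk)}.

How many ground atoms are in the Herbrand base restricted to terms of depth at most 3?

18

First count ground terms of depth ≤ 3.
With no function symbols every ground term is a constant, so there are exactly 2 ground terms at every depth bound.
N_0 = 2
N_1 = 2
N_2 = 2
N_3 = 2
So |H| = 2.
Ground atoms are formed by filling each argument slot of a predicate with a term from H, so an r-ary predicate gives |H|^r atoms:
  A: 2^3 = 8;  C: 2;  B: 2^3 = 8
Total ground atoms: 8 + 2 + 8 = 18.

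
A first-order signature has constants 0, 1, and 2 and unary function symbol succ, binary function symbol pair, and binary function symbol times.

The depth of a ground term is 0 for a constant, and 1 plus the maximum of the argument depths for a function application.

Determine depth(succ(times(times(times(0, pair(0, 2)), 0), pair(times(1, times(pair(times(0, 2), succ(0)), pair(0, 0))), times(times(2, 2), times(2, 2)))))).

depth(pair(0, 2)) = 1 + max(0, 0) = 1
depth(times(0, pair(0, 2))) = 1 + max(0, 1) = 2
depth(times(times(0, pair(0, 2)), 0)) = 1 + max(2, 0) = 3
depth(times(0, 2)) = 1 + max(0, 0) = 1
depth(succ(0)) = 1 + depth(0) = 1 + 0 = 1
depth(pair(times(0, 2), succ(0))) = 1 + max(1, 1) = 2
depth(pair(0, 0)) = 1 + max(0, 0) = 1
depth(times(pair(times(0, 2), succ(0)), pair(0, 0))) = 1 + max(2, 1) = 3
depth(times(1, times(pair(times(0, 2), succ(0)), pair(0, 0)))) = 1 + max(0, 3) = 4
depth(times(2, 2)) = 1 + max(0, 0) = 1
depth(times(times(2, 2), times(2, 2))) = 1 + max(1, 1) = 2
depth(pair(times(1, times(pair(times(0, 2), succ(0)), pair(0, 0))), times(times(2, 2), times(2, 2)))) = 1 + max(4, 2) = 5
depth(times(times(times(0, pair(0, 2)), 0), pair(times(1, times(pair(times(0, 2), succ(0)), pair(0, 0))), times(times(2, 2), times(2, 2))))) = 1 + max(3, 5) = 6
depth(succ(times(times(times(0, pair(0, 2)), 0), pair(times(1, times(pair(times(0, 2), succ(0)), pair(0, 0))), times(times(2, 2), times(2, 2)))))) = 1 + depth(times(times(times(0, pair(0, 2)), 0), pair(times(1, times(pair(times(0, 2), succ(0)), pair(0, 0))), times(times(2, 2), times(2, 2))))) = 1 + 6 = 7

7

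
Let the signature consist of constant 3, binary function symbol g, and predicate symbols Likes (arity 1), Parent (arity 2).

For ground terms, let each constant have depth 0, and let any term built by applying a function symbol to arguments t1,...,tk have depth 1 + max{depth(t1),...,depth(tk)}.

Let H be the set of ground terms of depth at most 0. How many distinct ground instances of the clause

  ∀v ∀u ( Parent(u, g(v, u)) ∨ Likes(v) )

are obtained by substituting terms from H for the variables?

Ground terms of depth ≤ 0:
  Let N_k count ground terms of depth at most k. Each non-constant term of depth ≤ k is some function symbol applied to depth-≤(k−1) arguments, giving N_k = 1 + N_{k-1}^2.
  N_0 = 1
So there is exactly 1 ground term available for substitution.
There are 2 variables to instantiate (v, u), each occurring in at least one literal, so different choices give different ground instances.
Number of ground instances = 1^2 = 1.

1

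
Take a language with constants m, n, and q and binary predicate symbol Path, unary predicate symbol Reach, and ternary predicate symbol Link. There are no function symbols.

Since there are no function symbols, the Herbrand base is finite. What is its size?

With no function symbols, the Herbrand universe is just the 3 constants.
Ground atoms per predicate: Path: 3^2 = 9, Reach: 3, Link: 3^3 = 27.
Herbrand base size = 9 + 3 + 27 = 39.

39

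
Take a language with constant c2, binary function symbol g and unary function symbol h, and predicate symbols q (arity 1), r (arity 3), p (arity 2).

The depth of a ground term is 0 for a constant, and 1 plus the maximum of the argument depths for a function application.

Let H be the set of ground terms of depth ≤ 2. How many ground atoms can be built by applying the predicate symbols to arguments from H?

First count ground terms of depth ≤ 2.
Count level by level. With function symbols g/2, h/1, the terms of depth ≤ k are the 1 constant together with each function applied to depth-≤(k−1) tuples, so N_k = 1 + N_{k-1}^2 + N_{k-1}.
N_0 = 1
N_1 = 1 + 1^2 + 1 = 3
N_2 = 1 + 3^2 + 3 = 13
So |H| = 13.
Each predicate of arity r yields |H|^r ground atoms (one per choice of an r-tuple from H):
  q: 13;  r: 13^3 = 2197;  p: 13^2 = 169
Total ground atoms: 13 + 2197 + 169 = 2379.

2379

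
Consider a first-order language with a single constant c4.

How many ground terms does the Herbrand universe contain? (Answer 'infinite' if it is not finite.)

There are no function symbols, so the only ground term is the single constant.
The Herbrand universe is {c4}, finite with 1 element.

1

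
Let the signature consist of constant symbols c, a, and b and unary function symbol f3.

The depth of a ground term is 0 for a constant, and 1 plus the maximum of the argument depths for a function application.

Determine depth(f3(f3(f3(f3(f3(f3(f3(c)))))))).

7

depth(f3(c)) = 1 + depth(c) = 1 + 0 = 1
depth(f3(f3(c))) = 1 + depth(f3(c)) = 1 + 1 = 2
depth(f3(f3(f3(c)))) = 1 + depth(f3(f3(c))) = 1 + 2 = 3
depth(f3(f3(f3(f3(c))))) = 1 + depth(f3(f3(f3(c)))) = 1 + 3 = 4
depth(f3(f3(f3(f3(f3(c)))))) = 1 + depth(f3(f3(f3(f3(c))))) = 1 + 4 = 5
depth(f3(f3(f3(f3(f3(f3(c))))))) = 1 + depth(f3(f3(f3(f3(f3(c)))))) = 1 + 5 = 6
depth(f3(f3(f3(f3(f3(f3(f3(c)))))))) = 1 + depth(f3(f3(f3(f3(f3(f3(c))))))) = 1 + 6 = 7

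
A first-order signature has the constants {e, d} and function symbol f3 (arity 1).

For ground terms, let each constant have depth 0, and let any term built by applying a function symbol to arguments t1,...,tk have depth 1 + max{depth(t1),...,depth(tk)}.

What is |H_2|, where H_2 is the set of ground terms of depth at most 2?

6

Count level by level. With function symbols f3/1, the terms of depth ≤ k are the 2 constants together with each function applied to depth-≤(k−1) tuples, so N_k = 2 + N_{k-1}.
N_0 = 2
N_1 = 2 + 2 = 4
N_2 = 2 + 4 = 6
Explicitly: e, d, f3(e), f3(d), f3(f3(e)), f3(f3(d)).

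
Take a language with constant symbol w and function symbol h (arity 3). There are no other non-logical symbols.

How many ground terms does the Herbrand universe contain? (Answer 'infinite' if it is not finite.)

infinite

The signature has at least one function symbol (h, arity 3) and at least one constant (w).
Iterating h gives infinitely many distinct ground terms: w, h(w, w, w), h(h(w, w, w), h(w, w, w), h(w, w, w)), ...
So the Herbrand universe is infinite.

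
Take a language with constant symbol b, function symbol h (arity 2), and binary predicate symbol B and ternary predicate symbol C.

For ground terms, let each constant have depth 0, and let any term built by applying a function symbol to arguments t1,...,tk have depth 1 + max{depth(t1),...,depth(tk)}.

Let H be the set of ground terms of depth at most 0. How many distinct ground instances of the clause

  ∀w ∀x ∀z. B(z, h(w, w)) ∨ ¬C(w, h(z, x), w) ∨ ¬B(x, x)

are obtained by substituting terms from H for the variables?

Ground terms of depth ≤ 0:
  If N_k denotes the number of depth-≤k ground terms, the 1 constant gives N_0 = 1, and each function symbol of arity r contributes N_{k-1}^r new terms at level k: N_k = 1 + N_{k-1}^2.
  N_0 = 1
  Explicitly: b.
So there is exactly 1 ground term available for substitution.
The clause has 3 distinct variables (w, x, z), each appearing in the body. In the free term algebra distinct substitutions yield syntactically distinct ground instances.
Number of ground instances = 1^3 = 1.

1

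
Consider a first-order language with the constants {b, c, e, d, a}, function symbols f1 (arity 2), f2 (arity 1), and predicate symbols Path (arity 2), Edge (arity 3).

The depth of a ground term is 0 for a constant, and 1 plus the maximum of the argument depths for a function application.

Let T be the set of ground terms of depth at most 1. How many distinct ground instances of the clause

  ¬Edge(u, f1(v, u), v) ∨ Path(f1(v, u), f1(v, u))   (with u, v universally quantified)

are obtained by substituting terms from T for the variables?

1225

Ground terms of depth ≤ 1:
  Write N_k for the number of ground terms of depth ≤ k. A term of depth ≤ k is either a constant or a function symbol applied to arguments of depth ≤ k−1, so N_k = 5 + N_{k-1}^2 + N_{k-1}.
  N_0 = 5
  N_1 = 5 + 5^2 + 5 = 35
So there are 35 ground terms available for substitution.
There are 2 variables to instantiate (u, v), each occurring in at least one literal, so different choices give different ground instances.
Number of ground instances = 35^2 = 1225.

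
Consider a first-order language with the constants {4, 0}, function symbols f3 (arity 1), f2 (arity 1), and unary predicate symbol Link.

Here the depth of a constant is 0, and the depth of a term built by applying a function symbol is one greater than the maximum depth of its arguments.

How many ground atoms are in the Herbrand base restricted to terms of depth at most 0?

First count ground terms of depth ≤ 0.
Write N_k for the number of ground terms of depth ≤ k. A term of depth ≤ k is either a constant or a function symbol applied to arguments of depth ≤ k−1, so N_k = 2 + N_{k-1} + N_{k-1}.
N_0 = 2
Explicitly: 4, 0.
So |H| = 2.
A ground atom is a predicate applied to a tuple of terms from H, so the count is the sum over predicates of |H|^arity:
  Link: 2
Total ground atoms: 2.

2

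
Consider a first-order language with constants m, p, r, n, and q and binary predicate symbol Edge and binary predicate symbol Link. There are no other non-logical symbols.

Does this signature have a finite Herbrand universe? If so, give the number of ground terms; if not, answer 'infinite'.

There are no function symbols, so every ground term is one of the 5 constants.
The Herbrand universe is {m, p, r, n, q}, which is finite with 5 elements.

5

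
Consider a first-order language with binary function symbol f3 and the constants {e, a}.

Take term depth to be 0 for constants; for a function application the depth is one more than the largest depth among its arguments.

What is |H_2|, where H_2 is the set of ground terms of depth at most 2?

Let N_k count ground terms of depth at most k. Each non-constant term of depth ≤ k is some function symbol applied to depth-≤(k−1) arguments, giving N_k = 2 + N_{k-1}^2.
N_0 = 2
N_1 = 2 + 2^2 = 6
N_2 = 2 + 6^2 = 38

38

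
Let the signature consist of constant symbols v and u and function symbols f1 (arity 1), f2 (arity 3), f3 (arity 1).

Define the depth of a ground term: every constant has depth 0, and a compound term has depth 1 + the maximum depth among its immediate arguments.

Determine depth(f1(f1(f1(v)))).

3

depth(f1(v)) = 1 + depth(v) = 1 + 0 = 1
depth(f1(f1(v))) = 1 + depth(f1(v)) = 1 + 1 = 2
depth(f1(f1(f1(v)))) = 1 + depth(f1(f1(v))) = 1 + 2 = 3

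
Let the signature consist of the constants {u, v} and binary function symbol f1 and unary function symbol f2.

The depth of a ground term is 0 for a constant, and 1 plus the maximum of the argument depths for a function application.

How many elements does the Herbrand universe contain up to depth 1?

If N_k denotes the number of depth-≤k ground terms, the 2 constants give N_0 = 2, and each function symbol of arity r contributes N_{k-1}^r new terms at level k: N_k = 2 + N_{k-1}^2 + N_{k-1}.
N_0 = 2
N_1 = 2 + 2^2 + 2 = 8
Explicitly: u, v, f1(u, u), f1(u, v), f1(v, u), f1(v, v), f2(u), f2(v).

8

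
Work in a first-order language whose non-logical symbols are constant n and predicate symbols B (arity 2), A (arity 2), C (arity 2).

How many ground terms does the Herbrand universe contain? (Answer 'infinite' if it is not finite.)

There are no function symbols, so the only ground term is the single constant.
The Herbrand universe is {n}, finite with 1 element.

1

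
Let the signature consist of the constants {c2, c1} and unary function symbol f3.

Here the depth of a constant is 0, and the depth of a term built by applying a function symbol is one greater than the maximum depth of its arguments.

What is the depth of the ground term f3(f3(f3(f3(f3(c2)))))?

depth(f3(c2)) = 1 + depth(c2) = 1 + 0 = 1
depth(f3(f3(c2))) = 1 + depth(f3(c2)) = 1 + 1 = 2
depth(f3(f3(f3(c2)))) = 1 + depth(f3(f3(c2))) = 1 + 2 = 3
depth(f3(f3(f3(f3(c2))))) = 1 + depth(f3(f3(f3(c2)))) = 1 + 3 = 4
depth(f3(f3(f3(f3(f3(c2)))))) = 1 + depth(f3(f3(f3(f3(c2))))) = 1 + 4 = 5

5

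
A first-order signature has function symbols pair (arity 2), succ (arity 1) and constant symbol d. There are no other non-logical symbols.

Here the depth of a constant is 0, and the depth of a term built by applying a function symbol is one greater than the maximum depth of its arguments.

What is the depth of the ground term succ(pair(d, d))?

2

depth(pair(d, d)) = 1 + max(0, 0) = 1
depth(succ(pair(d, d))) = 1 + depth(pair(d, d)) = 1 + 1 = 2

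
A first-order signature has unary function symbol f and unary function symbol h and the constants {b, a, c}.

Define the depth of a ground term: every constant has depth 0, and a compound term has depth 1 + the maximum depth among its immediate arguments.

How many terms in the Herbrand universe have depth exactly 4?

48

If N_k denotes the number of depth-≤k ground terms, the 3 constants give N_0 = 3, and each function symbol of arity r contributes N_{k-1}^r new terms at level k: N_k = 3 + N_{k-1} + N_{k-1}.
N_0 = 3
N_1 = 3 + 3 + 3 = 9
N_2 = 3 + 9 + 9 = 21
N_3 = 3 + 21 + 21 = 45
N_4 = 3 + 45 + 45 = 93
Terms of depth exactly 4: N_4 − N_3 = 93 − 45 = 48.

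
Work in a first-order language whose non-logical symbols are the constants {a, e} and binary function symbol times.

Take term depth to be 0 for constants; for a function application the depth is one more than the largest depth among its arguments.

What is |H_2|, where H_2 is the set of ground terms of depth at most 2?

Let N_k count ground terms of depth at most k. Each non-constant term of depth ≤ k is some function symbol applied to depth-≤(k−1) arguments, giving N_k = 2 + N_{k-1}^2.
N_0 = 2
N_1 = 2 + 2^2 = 6
N_2 = 2 + 6^2 = 38

38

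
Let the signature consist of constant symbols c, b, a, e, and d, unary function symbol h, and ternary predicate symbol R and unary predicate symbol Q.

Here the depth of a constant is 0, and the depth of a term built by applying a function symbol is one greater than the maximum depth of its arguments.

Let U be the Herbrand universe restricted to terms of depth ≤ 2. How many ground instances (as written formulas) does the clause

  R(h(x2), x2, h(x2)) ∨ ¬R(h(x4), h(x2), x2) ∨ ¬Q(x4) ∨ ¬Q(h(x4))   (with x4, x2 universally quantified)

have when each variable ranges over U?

225

Ground terms of depth ≤ 2:
  Let N_k = |{terms of depth ≤ k}|. Then N_0 = 5 and N_k = 5 + N_{k-1} for k ≥ 1 (one summand per function symbol, arity giving the exponent).
  N_0 = 5
  N_1 = 5 + 5 = 10
  N_2 = 5 + 10 = 15
So there are 15 ground terms available for substitution.
The clause has 2 distinct variables (x4, x2), each appearing in the body. In the free term algebra distinct substitutions yield syntactically distinct ground instances.
Number of ground instances = 15^2 = 225.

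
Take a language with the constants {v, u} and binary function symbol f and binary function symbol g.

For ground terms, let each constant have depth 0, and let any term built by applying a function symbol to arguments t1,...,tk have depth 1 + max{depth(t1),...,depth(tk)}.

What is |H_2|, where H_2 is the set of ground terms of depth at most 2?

202

Let N_k count ground terms of depth at most k. Each non-constant term of depth ≤ k is some function symbol applied to depth-≤(k−1) arguments, giving N_k = 2 + N_{k-1}^2 + N_{k-1}^2.
N_0 = 2
N_1 = 2 + 2^2 + 2^2 = 10
N_2 = 2 + 10^2 + 10^2 = 202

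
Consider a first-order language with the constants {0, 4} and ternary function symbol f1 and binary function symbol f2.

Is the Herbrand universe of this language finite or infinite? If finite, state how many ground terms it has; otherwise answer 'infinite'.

infinite

The signature has at least one function symbol (f1, arity 3) and at least one constant (0).
Iterating f1 gives infinitely many distinct ground terms: 0, f1(0, 0, 0), f1(f1(0, 0, 0), f1(0, 0, 0), f1(0, 0, 0)), ...
So the Herbrand universe is infinite.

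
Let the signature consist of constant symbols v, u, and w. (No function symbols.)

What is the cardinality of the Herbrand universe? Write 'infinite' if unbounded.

3

There are no function symbols, so every ground term is one of the 3 constants.
The Herbrand universe is {v, u, w}, which is finite with 3 elements.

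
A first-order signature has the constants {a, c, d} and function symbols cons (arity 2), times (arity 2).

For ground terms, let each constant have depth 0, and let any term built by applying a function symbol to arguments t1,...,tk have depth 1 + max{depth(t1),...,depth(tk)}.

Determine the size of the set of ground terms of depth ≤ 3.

Count level by level. With function symbols cons/2, times/2, the terms of depth ≤ k are the 3 constants together with each function applied to depth-≤(k−1) tuples, so N_k = 3 + N_{k-1}^2 + N_{k-1}^2.
N_0 = 3
N_1 = 3 + 3^2 + 3^2 = 21
N_2 = 3 + 21^2 + 21^2 = 885
N_3 = 3 + 885^2 + 885^2 = 1566453

1566453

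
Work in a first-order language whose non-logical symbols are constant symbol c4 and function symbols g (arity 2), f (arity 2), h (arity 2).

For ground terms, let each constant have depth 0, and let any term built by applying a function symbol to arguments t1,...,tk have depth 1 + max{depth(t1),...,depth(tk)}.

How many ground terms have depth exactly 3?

7155

Write N_k for the number of ground terms of depth ≤ k. A term of depth ≤ k is either a constant or a function symbol applied to arguments of depth ≤ k−1, so N_k = 1 + N_{k-1}^2 + N_{k-1}^2 + N_{k-1}^2.
N_0 = 1
N_1 = 1 + 1^2 + 1^2 + 1^2 = 4
N_2 = 1 + 4^2 + 4^2 + 4^2 = 49
N_3 = 1 + 49^2 + 49^2 + 49^2 = 7204
Terms of depth exactly 3: N_3 − N_2 = 7204 − 49 = 7155.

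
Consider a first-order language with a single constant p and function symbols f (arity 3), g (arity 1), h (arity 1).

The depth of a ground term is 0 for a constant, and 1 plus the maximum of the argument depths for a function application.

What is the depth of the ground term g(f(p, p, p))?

2

depth(f(p, p, p)) = 1 + max(0, 0, 0) = 1
depth(g(f(p, p, p))) = 1 + depth(f(p, p, p)) = 1 + 1 = 2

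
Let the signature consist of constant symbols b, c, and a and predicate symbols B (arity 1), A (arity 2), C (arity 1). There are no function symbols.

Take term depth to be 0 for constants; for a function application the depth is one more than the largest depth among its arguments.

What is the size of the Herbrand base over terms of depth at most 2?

15

First count ground terms of depth ≤ 2.
With no function symbols every ground term is a constant, so there are exactly 3 ground terms at every depth bound.
N_0 = 3
N_1 = 3
N_2 = 3
So |H| = 3.
Ground atoms are formed by filling each argument slot of a predicate with a term from H, so an r-ary predicate gives |H|^r atoms:
  B: 3;  A: 3^2 = 9;  C: 3
Total ground atoms: 3 + 9 + 3 = 15.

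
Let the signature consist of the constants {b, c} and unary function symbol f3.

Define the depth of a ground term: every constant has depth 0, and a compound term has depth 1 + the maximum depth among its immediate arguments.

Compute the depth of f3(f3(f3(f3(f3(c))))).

5

depth(f3(c)) = 1 + depth(c) = 1 + 0 = 1
depth(f3(f3(c))) = 1 + depth(f3(c)) = 1 + 1 = 2
depth(f3(f3(f3(c)))) = 1 + depth(f3(f3(c))) = 1 + 2 = 3
depth(f3(f3(f3(f3(c))))) = 1 + depth(f3(f3(f3(c)))) = 1 + 3 = 4
depth(f3(f3(f3(f3(f3(c)))))) = 1 + depth(f3(f3(f3(f3(c))))) = 1 + 4 = 5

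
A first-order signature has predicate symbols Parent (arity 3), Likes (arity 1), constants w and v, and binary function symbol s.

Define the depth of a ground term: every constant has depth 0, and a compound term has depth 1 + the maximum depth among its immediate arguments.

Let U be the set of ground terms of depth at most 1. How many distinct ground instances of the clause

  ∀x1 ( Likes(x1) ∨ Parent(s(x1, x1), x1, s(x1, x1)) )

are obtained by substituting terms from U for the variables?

6

Ground terms of depth ≤ 1:
  If N_k denotes the number of depth-≤k ground terms, the 2 constants give N_0 = 2, and each function symbol of arity r contributes N_{k-1}^r new terms at level k: N_k = 2 + N_{k-1}^2.
  N_0 = 2
  N_1 = 2 + 2^2 = 6
So there are 6 ground terms available for substitution.
There is 1 variable to instantiate (x1),  occurring in at least one literal, so different choices give different ground instances.
Number of ground instances = 6.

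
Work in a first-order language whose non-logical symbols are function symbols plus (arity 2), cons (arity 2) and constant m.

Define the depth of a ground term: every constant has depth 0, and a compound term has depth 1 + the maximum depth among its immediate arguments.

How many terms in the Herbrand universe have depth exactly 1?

2

Write N_k for the number of ground terms of depth ≤ k. A term of depth ≤ k is either a constant or a function symbol applied to arguments of depth ≤ k−1, so N_k = 1 + N_{k-1}^2 + N_{k-1}^2.
N_0 = 1
N_1 = 1 + 1^2 + 1^2 = 3
Terms of depth exactly 1: N_1 − N_0 = 3 − 1 = 2.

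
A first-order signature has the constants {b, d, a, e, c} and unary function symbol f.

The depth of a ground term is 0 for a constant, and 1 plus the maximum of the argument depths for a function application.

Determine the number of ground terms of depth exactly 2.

5

Write N_k for the number of ground terms of depth ≤ k. A term of depth ≤ k is either a constant or a function symbol applied to arguments of depth ≤ k−1, so N_k = 5 + N_{k-1}.
N_0 = 5
N_1 = 5 + 5 = 10
N_2 = 5 + 10 = 15
Terms of depth exactly 2: N_2 − N_1 = 15 − 10 = 5.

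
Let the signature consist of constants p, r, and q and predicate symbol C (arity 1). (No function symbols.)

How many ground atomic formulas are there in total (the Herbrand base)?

3

With no function symbols, the Herbrand universe is just the 3 constants.
Ground atoms per predicate: C: 3.
Herbrand base size = 3 = 3.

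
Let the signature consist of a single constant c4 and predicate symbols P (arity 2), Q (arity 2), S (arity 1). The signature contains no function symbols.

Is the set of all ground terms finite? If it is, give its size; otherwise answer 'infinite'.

1

There are no function symbols, so the only ground term is the single constant.
The Herbrand universe is {c4}, finite with 1 element.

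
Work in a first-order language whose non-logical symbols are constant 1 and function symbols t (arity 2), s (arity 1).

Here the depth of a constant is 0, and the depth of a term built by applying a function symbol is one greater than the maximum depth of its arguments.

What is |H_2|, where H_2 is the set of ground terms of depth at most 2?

Write N_k for the number of ground terms of depth ≤ k. A term of depth ≤ k is either a constant or a function symbol applied to arguments of depth ≤ k−1, so N_k = 1 + N_{k-1}^2 + N_{k-1}.
N_0 = 1
N_1 = 1 + 1^2 + 1 = 3
N_2 = 1 + 3^2 + 3 = 13

13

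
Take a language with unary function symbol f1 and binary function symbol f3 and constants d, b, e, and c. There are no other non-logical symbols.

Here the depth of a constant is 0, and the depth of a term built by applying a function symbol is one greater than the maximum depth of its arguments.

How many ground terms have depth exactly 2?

580

If N_k denotes the number of depth-≤k ground terms, the 4 constants give N_0 = 4, and each function symbol of arity r contributes N_{k-1}^r new terms at level k: N_k = 4 + N_{k-1} + N_{k-1}^2.
N_0 = 4
N_1 = 4 + 4 + 4^2 = 24
N_2 = 4 + 24 + 24^2 = 604
Terms of depth exactly 2: N_2 − N_1 = 604 − 24 = 580.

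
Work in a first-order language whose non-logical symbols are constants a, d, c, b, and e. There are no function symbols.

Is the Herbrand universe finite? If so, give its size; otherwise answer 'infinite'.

5

There are no function symbols, so every ground term is one of the 5 constants.
The Herbrand universe is {a, d, c, b, e}, which is finite with 5 elements.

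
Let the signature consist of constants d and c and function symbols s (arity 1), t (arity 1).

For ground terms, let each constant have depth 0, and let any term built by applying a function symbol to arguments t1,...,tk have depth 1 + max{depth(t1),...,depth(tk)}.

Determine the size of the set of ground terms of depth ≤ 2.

14

Let N_k count ground terms of depth at most k. Each non-constant term of depth ≤ k is some function symbol applied to depth-≤(k−1) arguments, giving N_k = 2 + N_{k-1} + N_{k-1}.
N_0 = 2
N_1 = 2 + 2 + 2 = 6
N_2 = 2 + 6 + 6 = 14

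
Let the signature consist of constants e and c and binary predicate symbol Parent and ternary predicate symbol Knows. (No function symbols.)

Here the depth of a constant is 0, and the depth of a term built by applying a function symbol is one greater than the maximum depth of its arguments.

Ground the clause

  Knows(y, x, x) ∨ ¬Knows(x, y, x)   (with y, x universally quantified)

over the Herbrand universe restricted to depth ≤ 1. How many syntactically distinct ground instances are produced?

4

Ground terms of depth ≤ 1:
  With no function symbols every ground term is a constant, so there are exactly 2 ground terms at every depth bound.
  N_0 = 2
  N_1 = 2
  Explicitly: e, c.
So there are 2 ground terms available for substitution.
There are 2 variables to instantiate (y, x), each occurring in at least one literal, so different choices give different ground instances.
Number of ground instances = 2^2 = 4.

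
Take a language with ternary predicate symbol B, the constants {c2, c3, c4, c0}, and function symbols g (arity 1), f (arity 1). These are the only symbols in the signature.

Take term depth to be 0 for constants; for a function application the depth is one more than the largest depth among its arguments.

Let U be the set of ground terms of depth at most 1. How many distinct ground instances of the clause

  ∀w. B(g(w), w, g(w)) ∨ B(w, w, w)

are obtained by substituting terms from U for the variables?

Ground terms of depth ≤ 1:
  Write N_k for the number of ground terms of depth ≤ k. A term of depth ≤ k is either a constant or a function symbol applied to arguments of depth ≤ k−1, so N_k = 4 + N_{k-1} + N_{k-1}.
  N_0 = 4
  N_1 = 4 + 4 + 4 = 12
  Explicitly: c2, c3, c4, c0, g(c2), g(c3), g(c4), g(c0), f(c2), f(c3), f(c4), f(c0).
So there are 12 ground terms available for substitution.
The body mentions the single quantified variable w; since ground terms form a free algebra, no two substitutions collapse to the same formula.
Number of ground instances = 12.

12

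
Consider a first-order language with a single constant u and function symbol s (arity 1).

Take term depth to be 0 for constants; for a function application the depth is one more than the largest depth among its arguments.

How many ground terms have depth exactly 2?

1

Count level by level. With function symbols s/1, the terms of depth ≤ k are the 1 constant together with each function applied to depth-≤(k−1) tuples, so N_k = 1 + N_{k-1}.
N_0 = 1
N_1 = 1 + 1 = 2
N_2 = 1 + 2 = 3
Terms of depth exactly 2: N_2 − N_1 = 3 − 2 = 1.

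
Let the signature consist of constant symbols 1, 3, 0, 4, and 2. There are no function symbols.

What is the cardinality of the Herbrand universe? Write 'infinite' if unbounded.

5

There are no function symbols, so every ground term is one of the 5 constants.
The Herbrand universe is {1, 3, 0, 4, 2}, which is finite with 5 elements.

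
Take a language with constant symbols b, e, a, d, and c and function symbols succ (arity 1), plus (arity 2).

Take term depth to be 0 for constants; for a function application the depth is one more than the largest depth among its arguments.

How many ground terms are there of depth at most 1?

35

Let N_k count ground terms of depth at most k. Each non-constant term of depth ≤ k is some function symbol applied to depth-≤(k−1) arguments, giving N_k = 5 + N_{k-1} + N_{k-1}^2.
N_0 = 5
N_1 = 5 + 5 + 5^2 = 35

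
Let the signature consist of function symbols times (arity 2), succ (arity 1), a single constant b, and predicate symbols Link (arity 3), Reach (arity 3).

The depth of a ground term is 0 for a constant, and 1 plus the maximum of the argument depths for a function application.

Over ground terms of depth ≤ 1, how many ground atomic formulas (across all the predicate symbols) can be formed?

54

First count ground terms of depth ≤ 1.
Let N_k count ground terms of depth at most k. Each non-constant term of depth ≤ k is some function symbol applied to depth-≤(k−1) arguments, giving N_k = 1 + N_{k-1}^2 + N_{k-1}.
N_0 = 1
N_1 = 1 + 1^2 + 1 = 3
Explicitly: b, times(b, b), succ(b).
So |H| = 3.
For each predicate symbol, the number of ground atoms is |H| raised to its arity; summing:
  Link: 3^3 = 27;  Reach: 3^3 = 27
Total ground atoms: 27 + 27 = 54.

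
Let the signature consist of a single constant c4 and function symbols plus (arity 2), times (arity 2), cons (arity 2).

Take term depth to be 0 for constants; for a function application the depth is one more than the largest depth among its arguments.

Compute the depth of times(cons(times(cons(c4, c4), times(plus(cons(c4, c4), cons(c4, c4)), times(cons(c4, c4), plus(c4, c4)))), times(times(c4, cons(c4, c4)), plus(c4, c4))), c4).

depth(cons(c4, c4)) = 1 + max(0, 0) = 1
depth(plus(cons(c4, c4), cons(c4, c4))) = 1 + max(1, 1) = 2
depth(plus(c4, c4)) = 1 + max(0, 0) = 1
depth(times(cons(c4, c4), plus(c4, c4))) = 1 + max(1, 1) = 2
depth(times(plus(cons(c4, c4), cons(c4, c4)), times(cons(c4, c4), plus(c4, c4)))) = 1 + max(2, 2) = 3
depth(times(cons(c4, c4), times(plus(cons(c4, c4), cons(c4, c4)), times(cons(c4, c4), plus(c4, c4))))) = 1 + max(1, 3) = 4
depth(times(c4, cons(c4, c4))) = 1 + max(0, 1) = 2
depth(times(times(c4, cons(c4, c4)), plus(c4, c4))) = 1 + max(2, 1) = 3
depth(cons(times(cons(c4, c4), times(plus(cons(c4, c4), cons(c4, c4)), times(cons(c4, c4), plus(c4, c4)))), times(times(c4, cons(c4, c4)), plus(c4, c4)))) = 1 + max(4, 3) = 5
depth(times(cons(times(cons(c4, c4), times(plus(cons(c4, c4), cons(c4, c4)), times(cons(c4, c4), plus(c4, c4)))), times(times(c4, cons(c4, c4)), plus(c4, c4))), c4)) = 1 + max(5, 0) = 6

6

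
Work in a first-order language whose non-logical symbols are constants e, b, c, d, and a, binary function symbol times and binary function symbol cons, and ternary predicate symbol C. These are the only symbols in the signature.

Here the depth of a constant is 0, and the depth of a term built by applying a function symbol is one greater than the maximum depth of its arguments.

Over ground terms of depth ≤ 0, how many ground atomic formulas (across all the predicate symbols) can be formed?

125

First count ground terms of depth ≤ 0.
Write N_k for the number of ground terms of depth ≤ k. A term of depth ≤ k is either a constant or a function symbol applied to arguments of depth ≤ k−1, so N_k = 5 + N_{k-1}^2 + N_{k-1}^2.
N_0 = 5
Explicitly: e, b, c, d, a.
So |H| = 5.
Ground atoms are formed by filling each argument slot of a predicate with a term from H, so an r-ary predicate gives |H|^r atoms:
  C: 5^3 = 125
Total ground atoms: 125.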